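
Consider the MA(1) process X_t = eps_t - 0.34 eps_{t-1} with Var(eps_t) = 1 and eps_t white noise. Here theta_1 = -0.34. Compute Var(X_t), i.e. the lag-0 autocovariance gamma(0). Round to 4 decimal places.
\gamma(0) = 1.1156

For an MA(q) process X_t = eps_t + sum_i theta_i eps_{t-i} with
Var(eps_t) = sigma^2, the variance is
  gamma(0) = sigma^2 * (1 + sum_i theta_i^2).
  sum_i theta_i^2 = (-0.34)^2 = 0.1156.
  gamma(0) = 1 * (1 + 0.1156) = 1 * 1.1156 = 1.1156.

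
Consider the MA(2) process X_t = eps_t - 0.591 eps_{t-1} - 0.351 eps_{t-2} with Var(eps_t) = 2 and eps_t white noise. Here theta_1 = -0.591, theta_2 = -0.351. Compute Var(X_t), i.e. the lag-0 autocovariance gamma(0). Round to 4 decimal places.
\gamma(0) = 2.9450

For an MA(q) process X_t = eps_t + sum_i theta_i eps_{t-i} with
Var(eps_t) = sigma^2, the variance is
  gamma(0) = sigma^2 * (1 + sum_i theta_i^2).
  sum_i theta_i^2 = (-0.591)^2 + (-0.351)^2 = 0.349281 + 0.123201 = 0.472482.
  gamma(0) = 2 * (1 + 0.472482) = 2 * 1.472482 = 2.944964, which rounds to 2.9450.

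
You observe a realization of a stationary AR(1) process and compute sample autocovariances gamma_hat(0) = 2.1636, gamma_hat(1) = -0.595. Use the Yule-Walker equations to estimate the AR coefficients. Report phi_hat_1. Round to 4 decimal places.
\hat\phi_{1} = -0.2750

The Yule-Walker equations for an AR(p) process read, in matrix form,
  Gamma_p phi = r_p,   with   (Gamma_p)_{ij} = gamma(|i - j|),
                       (r_p)_i = gamma(i),   i,j = 1..p.
Substitute the sample gammas (Toeplitz matrix and right-hand side of size 1):
  Gamma_p = [[2.1636]]
  r_p     = [-0.595]
With p = 1 this is the single equation gamma(0) phi_1 = gamma(1):
  phi_hat_1 = gamma(1) / gamma(0) = -0.595 / 2.1636 = -0.2750.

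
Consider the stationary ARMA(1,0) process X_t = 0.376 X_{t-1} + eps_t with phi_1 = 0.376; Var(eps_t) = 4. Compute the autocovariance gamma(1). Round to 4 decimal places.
\gamma(1) = 1.7516

Multiply the model equation by X_{t-k} and take expectations. With theta_0 = psi_0 = 1 and psi_j the MA(infinity) weights, this gives
  gamma(k) - sum_i phi_i gamma(k-i) = c_k,
  c_k = sigma^2 * sum_{j=k..q} theta_j psi_{j-k}   (c_k = 0 for k > q),
using gamma(-m) = gamma(m).
Pure AR (q = 0): c_0 = sigma^2 = 4, c_k = 0 for k >= 1.
Equations for k = 0 and k = 1 (AR order 1):
  gamma(0) = phi_1 gamma(1) + c_0
  gamma(1) = phi_1 gamma(0) + c_1
Substituting the second into the first: gamma(0) (1 - phi_1^2) = c_0 + phi_1 c_1, so
  gamma(0) = c_0 / (1 - phi_1^2) = 4 / (1 - (0.376)^2) = 4 / 0.858624 = 4.658617.
  gamma(1) = phi_1 gamma(0) = (0.376)(4.658617) = 1.75164.
Therefore gamma(1) = 1.7516 (to 4 decimal places).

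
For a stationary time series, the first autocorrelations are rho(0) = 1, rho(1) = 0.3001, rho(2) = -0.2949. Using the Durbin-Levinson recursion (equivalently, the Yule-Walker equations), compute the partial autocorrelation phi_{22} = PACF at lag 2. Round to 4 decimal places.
\phi_{22} = -0.4231

The PACF at lag k is phi_{kk}, the last component of the solution
to the Yule-Walker system G_k phi = r_k where
  (G_k)_{ij} = rho(|i - j|), (r_k)_i = rho(i), i,j = 1..k.
Equivalently, Durbin-Levinson gives phi_{kk} iteratively:
  phi_{11} = rho(1)
  phi_{kk} = [rho(k) - sum_{j=1..k-1} phi_{k-1,j} rho(k-j)]
            / [1 - sum_{j=1..k-1} phi_{k-1,j} rho(j)],
  phi_{k,j} = phi_{k-1,j} - phi_{kk} phi_{k-1,k-j},  j = 1..k-1.
Step k = 1:
  phi_11 = rho(1) = 0.3001.
Step k = 2:
  phi_22 = [rho(2) - phi_11 rho(1)] / [1 - phi_11 rho(1)] = [-0.2949 - (0.3001)(0.3001)] / [1 - (0.3001)(0.3001)]
         = -0.38496001 / 0.90993999 = -0.4231.
Therefore phi_{22} = -0.4231.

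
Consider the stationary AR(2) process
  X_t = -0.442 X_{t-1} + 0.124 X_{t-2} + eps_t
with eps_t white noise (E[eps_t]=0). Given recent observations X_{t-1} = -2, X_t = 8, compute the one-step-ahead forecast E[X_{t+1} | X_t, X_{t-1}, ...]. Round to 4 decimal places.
E[X_{t+1} \mid \mathcal F_t] = -3.7840

For an AR(p) model X_t = c + sum_i phi_i X_{t-i} + eps_t, the
one-step-ahead conditional mean is
  E[X_{t+1} | X_t, ...] = c + sum_i phi_i X_{t+1-i}.
Substitute known values:
  E[X_{t+1} | ...] = (-0.442) * (8) + (0.124) * (-2)
                   = -3.7840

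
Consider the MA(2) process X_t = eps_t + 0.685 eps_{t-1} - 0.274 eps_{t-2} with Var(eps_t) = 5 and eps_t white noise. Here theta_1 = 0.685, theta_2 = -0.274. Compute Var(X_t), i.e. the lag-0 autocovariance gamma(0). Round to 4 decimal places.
\gamma(0) = 7.7215

For an MA(q) process X_t = eps_t + sum_i theta_i eps_{t-i} with
Var(eps_t) = sigma^2, the variance is
  gamma(0) = sigma^2 * (1 + sum_i theta_i^2).
  sum_i theta_i^2 = (0.685)^2 + (-0.274)^2 = 0.469225 + 0.075076 = 0.544301.
  gamma(0) = 5 * (1 + 0.544301) = 5 * 1.544301 = 7.721505, which rounds to 7.7215.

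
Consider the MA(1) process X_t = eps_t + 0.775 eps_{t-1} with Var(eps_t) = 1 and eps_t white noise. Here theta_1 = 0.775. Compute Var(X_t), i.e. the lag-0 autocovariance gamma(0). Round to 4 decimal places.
\gamma(0) = 1.6006

For an MA(q) process X_t = eps_t + sum_i theta_i eps_{t-i} with
Var(eps_t) = sigma^2, the variance is
  gamma(0) = sigma^2 * (1 + sum_i theta_i^2).
  sum_i theta_i^2 = (0.775)^2 = 0.600625.
  gamma(0) = 1 * (1 + 0.600625) = 1 * 1.600625 = 1.600625, which rounds to 1.6006.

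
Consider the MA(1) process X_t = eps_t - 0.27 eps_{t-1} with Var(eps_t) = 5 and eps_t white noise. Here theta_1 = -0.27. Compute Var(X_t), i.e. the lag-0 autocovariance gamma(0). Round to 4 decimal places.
\gamma(0) = 5.3645

For an MA(q) process X_t = eps_t + sum_i theta_i eps_{t-i} with
Var(eps_t) = sigma^2, the variance is
  gamma(0) = sigma^2 * (1 + sum_i theta_i^2).
  sum_i theta_i^2 = (-0.27)^2 = 0.0729.
  gamma(0) = 5 * (1 + 0.0729) = 5 * 1.0729 = 5.3645.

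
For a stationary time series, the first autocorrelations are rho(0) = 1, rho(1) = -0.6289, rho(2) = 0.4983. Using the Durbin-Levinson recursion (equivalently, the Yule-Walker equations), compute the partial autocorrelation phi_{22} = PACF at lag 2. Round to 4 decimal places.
\phi_{22} = 0.1700

The PACF at lag k is phi_{kk}, the last component of the solution
to the Yule-Walker system G_k phi = r_k where
  (G_k)_{ij} = rho(|i - j|), (r_k)_i = rho(i), i,j = 1..k.
Equivalently, Durbin-Levinson gives phi_{kk} iteratively:
  phi_{11} = rho(1)
  phi_{kk} = [rho(k) - sum_{j=1..k-1} phi_{k-1,j} rho(k-j)]
            / [1 - sum_{j=1..k-1} phi_{k-1,j} rho(j)],
  phi_{k,j} = phi_{k-1,j} - phi_{kk} phi_{k-1,k-j},  j = 1..k-1.
Step k = 1:
  phi_11 = rho(1) = -0.6289.
Step k = 2:
  phi_22 = [rho(2) - phi_11 rho(1)] / [1 - phi_11 rho(1)] = [0.4983 - (-0.6289)(-0.6289)] / [1 - (-0.6289)(-0.6289)]
         = 0.10278479 / 0.60448479 = 0.17.
Therefore phi_{22} = 0.1700.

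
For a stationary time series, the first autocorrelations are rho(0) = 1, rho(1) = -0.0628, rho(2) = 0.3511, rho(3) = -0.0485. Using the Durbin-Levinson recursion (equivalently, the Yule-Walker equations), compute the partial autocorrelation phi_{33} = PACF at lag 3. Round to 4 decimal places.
\phi_{33} = -0.0140

The PACF at lag k is phi_{kk}, the last component of the solution
to the Yule-Walker system G_k phi = r_k where
  (G_k)_{ij} = rho(|i - j|), (r_k)_i = rho(i), i,j = 1..k.
Equivalently, Durbin-Levinson gives phi_{kk} iteratively:
  phi_{11} = rho(1)
  phi_{kk} = [rho(k) - sum_{j=1..k-1} phi_{k-1,j} rho(k-j)]
            / [1 - sum_{j=1..k-1} phi_{k-1,j} rho(j)],
  phi_{k,j} = phi_{k-1,j} - phi_{kk} phi_{k-1,k-j},  j = 1..k-1.
Step k = 1:
  phi_11 = rho(1) = -0.0628.
Step k = 2:
  phi_22 = [rho(2) - phi_11 rho(1)] / [1 - phi_11 rho(1)] = [0.3511 - (-0.0628)(-0.0628)] / [1 - (-0.0628)(-0.0628)]
         = 0.34715616 / 0.99605616 = 0.348531.
  Update: phi_21 = phi_11 - phi_22 phi_11 = -0.0628 - (0.348531)(-0.0628) = -0.040912.
Step k = 3:
  phi_33 = [rho(3) - phi_21 rho(2) - phi_22 rho(1)] / [1 - phi_21 rho(1) - phi_22 rho(2)]
    numerator   = -0.0485 - (-0.040912)(0.3511) - (0.348531)(-0.0628) = -0.01224797
    denominator = 1 - (-0.040912)(-0.0628) - (0.348531)(0.3511) = 0.87506158
  phi_33 = -0.01224797 / 0.87506158 = -0.014.
Therefore phi_{33} = -0.0140.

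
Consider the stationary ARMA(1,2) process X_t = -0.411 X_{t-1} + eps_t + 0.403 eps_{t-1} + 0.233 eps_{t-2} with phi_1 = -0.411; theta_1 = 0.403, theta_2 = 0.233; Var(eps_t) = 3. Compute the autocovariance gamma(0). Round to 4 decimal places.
\gamma(0) = 3.2017

Multiply the model equation by X_{t-k} and take expectations. With theta_0 = psi_0 = 1 and psi_j the MA(infinity) weights, this gives
  gamma(k) - sum_i phi_i gamma(k-i) = c_k,
  c_k = sigma^2 * sum_{j=k..q} theta_j psi_{j-k}   (c_k = 0 for k > q),
using gamma(-m) = gamma(m).
psi-weights needed (psi_j = theta_j + sum_i phi_i psi_{j-i}):
  psi_1 = theta_1 + phi_1 = 0.403 + (-0.411) = -0.008
  psi_2 = theta_2 + phi_1 psi_1 = 0.233 + (-0.411)(-0.008) = 0.236288
Right-hand sides:
  c_0 = sigma^2 (1 + theta_1 psi_1 + theta_2 psi_2) = 3 * (1 + (0.403)(-0.008) + (0.233)(0.236288)) = 3 * 1.051831 = 3.155493
  c_1 = sigma^2 (theta_1 + theta_2 psi_1) = 3 * (0.403 + (0.233)(-0.008)) = 1.203408
  c_2 = sigma^2 theta_2 = 3 * (0.233) = 0.699
Equations for k = 0 and k = 1 (AR order 1):
  gamma(0) = phi_1 gamma(1) + c_0
  gamma(1) = phi_1 gamma(0) + c_1
Substituting the second into the first: gamma(0) (1 - phi_1^2) = c_0 + phi_1 c_1, so
  gamma(0) = (c_0 + phi_1 c_1) / (1 - phi_1^2) = (3.155493 + (-0.411)(1.203408)) / (1 - (-0.411)^2) = 2.660893 / 0.831079 = 3.201732.
Therefore gamma(0) = 3.2017 (to 4 decimal places).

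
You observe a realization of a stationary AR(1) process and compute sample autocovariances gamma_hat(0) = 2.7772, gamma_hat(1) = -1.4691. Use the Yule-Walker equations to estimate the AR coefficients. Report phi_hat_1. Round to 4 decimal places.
\hat\phi_{1} = -0.5290

The Yule-Walker equations for an AR(p) process read, in matrix form,
  Gamma_p phi = r_p,   with   (Gamma_p)_{ij} = gamma(|i - j|),
                       (r_p)_i = gamma(i),   i,j = 1..p.
Substitute the sample gammas (Toeplitz matrix and right-hand side of size 1):
  Gamma_p = [[2.7772]]
  r_p     = [-1.4691]
With p = 1 this is the single equation gamma(0) phi_1 = gamma(1):
  phi_hat_1 = gamma(1) / gamma(0) = -1.4691 / 2.7772 = -0.5290.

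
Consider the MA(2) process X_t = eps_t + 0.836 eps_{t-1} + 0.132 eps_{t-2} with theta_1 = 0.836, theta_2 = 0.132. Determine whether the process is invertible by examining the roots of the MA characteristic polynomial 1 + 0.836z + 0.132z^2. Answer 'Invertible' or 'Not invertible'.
\text{Invertible}

The MA(q) characteristic polynomial is P(z) = 1 + 0.836z + 0.132z^2.
Invertibility requires all roots to lie outside the unit circle, i.e. |z| > 1 for every root.
Set 1 + (0.836) z + (0.132) z^2 = 0, i.e. a z^2 + b z + c = 0 with a = 0.132, b = 0.836, c = 1.
Discriminant D = b^2 - 4ac = (0.836)^2 - 4*(0.132)*1 = 0.698896 - (0.528) = 0.170896.
D >= 0, so the roots are real: z = (-b +/- sqrt(D)) / (2a) = (-0.836 +/- 0.413396) / (0.264).
  z_1 = (-0.836 + 0.413396) / (0.264) = -1.6008,   |z_1| = 1.6008.
  z_2 = (-0.836 - 0.413396) / (0.264) = -4.7326,   |z_2| = 4.7326.
Moduli of all roots: 1.6008, 4.7326.
All moduli strictly greater than 1? Yes.
Verdict: Invertible.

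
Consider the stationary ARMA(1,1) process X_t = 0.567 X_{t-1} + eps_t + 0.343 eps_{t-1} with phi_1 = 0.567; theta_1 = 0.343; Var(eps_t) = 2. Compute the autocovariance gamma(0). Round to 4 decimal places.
\gamma(0) = 4.4409

Multiply the model equation by X_{t-k} and take expectations. With theta_0 = psi_0 = 1 and psi_j the MA(infinity) weights, this gives
  gamma(k) - sum_i phi_i gamma(k-i) = c_k,
  c_k = sigma^2 * sum_{j=k..q} theta_j psi_{j-k}   (c_k = 0 for k > q),
using gamma(-m) = gamma(m).
psi-weights needed (psi_j = theta_j + sum_i phi_i psi_{j-i}):
  psi_1 = theta_1 + phi_1 = 0.343 + (0.567) = 0.91
Right-hand sides:
  c_0 = sigma^2 (1 + theta_1 psi_1) = 2 * (1 + (0.343)(0.91)) = 2 * 1.31213 = 2.62426
  c_1 = sigma^2 theta_1 = 2 * (0.343) = 0.686
  c_2 = 0
Equations for k = 0 and k = 1 (AR order 1):
  gamma(0) = phi_1 gamma(1) + c_0
  gamma(1) = phi_1 gamma(0) + c_1
Substituting the second into the first: gamma(0) (1 - phi_1^2) = c_0 + phi_1 c_1, so
  gamma(0) = (c_0 + phi_1 c_1) / (1 - phi_1^2) = (2.62426 + (0.567)(0.686)) / (1 - (0.567)^2) = 3.013222 / 0.678511 = 4.440933.
Therefore gamma(0) = 4.4409 (to 4 decimal places).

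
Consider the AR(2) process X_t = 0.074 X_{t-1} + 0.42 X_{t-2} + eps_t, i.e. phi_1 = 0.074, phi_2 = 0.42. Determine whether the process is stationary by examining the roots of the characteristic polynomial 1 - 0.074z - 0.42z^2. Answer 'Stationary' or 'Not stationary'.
\text{Stationary}

The AR(p) characteristic polynomial is P(z) = 1 - 0.074z - 0.42z^2.
Stationarity requires all roots to lie outside the unit circle, i.e. |z| > 1 for every root.
Set 1 + (-0.074) z + (-0.42) z^2 = 0, i.e. a z^2 + b z + c = 0 with a = -0.42, b = -0.074, c = 1.
Discriminant D = b^2 - 4ac = (-0.074)^2 - 4*(-0.42)*1 = 0.005476 - (-1.68) = 1.685476.
D >= 0, so the roots are real: z = (-b +/- sqrt(D)) / (2a) = (0.074 +/- 1.298259) / (-0.84).
  z_1 = (0.074 + 1.298259) / (-0.84) = -1.6336,   |z_1| = 1.6336.
  z_2 = (0.074 - 1.298259) / (-0.84) = 1.4575,   |z_2| = 1.4575.
Moduli of all roots: 1.6336, 1.4575.
All moduli strictly greater than 1? Yes.
Verdict: Stationary.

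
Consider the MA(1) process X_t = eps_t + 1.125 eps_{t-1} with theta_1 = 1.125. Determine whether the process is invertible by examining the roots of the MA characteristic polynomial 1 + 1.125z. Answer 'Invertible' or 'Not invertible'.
\text{Not invertible}

The MA(q) characteristic polynomial is P(z) = 1 + 1.125z.
Invertibility requires all roots to lie outside the unit circle, i.e. |z| > 1 for every root.
This is linear in z: 1 + (1.125) z = 0  =>  z = -1/(1.125) = -0.888889,  |z| = 0.888889.
Moduli of all roots: 0.8889.
All moduli strictly greater than 1? No.
Verdict: Not invertible.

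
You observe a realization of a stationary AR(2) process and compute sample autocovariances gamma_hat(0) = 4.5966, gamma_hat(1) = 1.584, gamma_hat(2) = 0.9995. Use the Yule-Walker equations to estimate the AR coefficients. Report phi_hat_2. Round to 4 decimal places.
\hat\phi_{2} = 0.1120

The Yule-Walker equations for an AR(p) process read, in matrix form,
  Gamma_p phi = r_p,   with   (Gamma_p)_{ij} = gamma(|i - j|),
                       (r_p)_i = gamma(i),   i,j = 1..p.
Substitute the sample gammas (Toeplitz matrix and right-hand side of size 2):
  Gamma_p = [[4.5966, 1.584], [1.584, 4.5966]]
  r_p     = [1.584, 0.9995]
Written out:
  4.5966 phi_1 + 1.584 phi_2 = 1.584
  1.584 phi_1 + 4.5966 phi_2 = 0.9995
Solve by Cramer's rule:
  det = gamma(0)^2 - gamma(1)^2 = (4.5966)^2 - (1.584)^2 = 21.12873156 - 2.509056 = 18.61967556
  phi_hat_1 = [gamma(1) gamma(0) - gamma(1) gamma(2)] / det = [(1.584)(4.5966) - (1.584)(0.9995)] / 18.61967556 = 5.6978064 / 18.61967556 = 0.306
  phi_hat_2 = [gamma(0) gamma(2) - gamma(1)^2] / det = [(4.5966)(0.9995) - (1.584)^2] / 18.61967556 = 2.0852457 / 18.61967556 = 0.112
So phi_hat = [0.3060, 0.1120].
Therefore phi_hat_2 = 0.1120.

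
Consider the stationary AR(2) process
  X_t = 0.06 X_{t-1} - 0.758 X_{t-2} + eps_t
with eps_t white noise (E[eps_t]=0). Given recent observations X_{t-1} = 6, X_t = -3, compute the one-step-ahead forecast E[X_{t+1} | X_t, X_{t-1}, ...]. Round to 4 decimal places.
E[X_{t+1} \mid \mathcal F_t] = -4.7280

For an AR(p) model X_t = c + sum_i phi_i X_{t-i} + eps_t, the
one-step-ahead conditional mean is
  E[X_{t+1} | X_t, ...] = c + sum_i phi_i X_{t+1-i}.
Substitute known values:
  E[X_{t+1} | ...] = (0.06) * (-3) + (-0.758) * (6)
                   = -4.7280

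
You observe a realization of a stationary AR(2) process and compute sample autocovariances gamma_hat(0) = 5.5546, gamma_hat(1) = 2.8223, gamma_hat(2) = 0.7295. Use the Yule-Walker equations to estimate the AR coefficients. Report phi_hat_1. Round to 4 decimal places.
\hat\phi_{1} = 0.5950

The Yule-Walker equations for an AR(p) process read, in matrix form,
  Gamma_p phi = r_p,   with   (Gamma_p)_{ij} = gamma(|i - j|),
                       (r_p)_i = gamma(i),   i,j = 1..p.
Substitute the sample gammas (Toeplitz matrix and right-hand side of size 2):
  Gamma_p = [[5.5546, 2.8223], [2.8223, 5.5546]]
  r_p     = [2.8223, 0.7295]
Written out:
  5.5546 phi_1 + 2.8223 phi_2 = 2.8223
  2.8223 phi_1 + 5.5546 phi_2 = 0.7295
Solve by Cramer's rule:
  det = gamma(0)^2 - gamma(1)^2 = (5.5546)^2 - (2.8223)^2 = 30.85358116 - 7.96537729 = 22.88820387
  phi_hat_1 = [gamma(1) gamma(0) - gamma(1) gamma(2)] / det = [(2.8223)(5.5546) - (2.8223)(0.7295)] / 22.88820387 = 13.61787973 / 22.88820387 = 0.595
  phi_hat_2 = [gamma(0) gamma(2) - gamma(1)^2] / det = [(5.5546)(0.7295) - (2.8223)^2] / 22.88820387 = -3.91329659 / 22.88820387 = -0.171
So phi_hat = [0.5950, -0.1710].
Therefore phi_hat_1 = 0.5950.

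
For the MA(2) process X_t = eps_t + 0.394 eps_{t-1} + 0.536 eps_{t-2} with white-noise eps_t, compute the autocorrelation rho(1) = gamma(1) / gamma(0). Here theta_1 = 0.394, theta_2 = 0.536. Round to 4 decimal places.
\rho(1) = 0.4195

For an MA(q) process with theta_0 = 1, the autocovariance is
  gamma(k) = sigma^2 * sum_{i=0..q-k} theta_i * theta_{i+k},
and rho(k) = gamma(k) / gamma(0). Sigma^2 cancels.
  numerator   = (1)*(0.394) + (0.394)*(0.536) = 0.605184.
  denominator = (1)^2 + (0.394)^2 + (0.536)^2 = 1.442532.
  rho(1) = 0.605184 / 1.442532 = 0.4195.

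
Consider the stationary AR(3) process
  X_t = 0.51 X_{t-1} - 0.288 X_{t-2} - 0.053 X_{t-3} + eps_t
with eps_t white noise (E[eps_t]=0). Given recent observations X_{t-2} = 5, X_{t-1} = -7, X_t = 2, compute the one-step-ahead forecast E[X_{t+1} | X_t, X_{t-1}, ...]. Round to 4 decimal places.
E[X_{t+1} \mid \mathcal F_t] = 2.7710

For an AR(p) model X_t = c + sum_i phi_i X_{t-i} + eps_t, the
one-step-ahead conditional mean is
  E[X_{t+1} | X_t, ...] = c + sum_i phi_i X_{t+1-i}.
Substitute known values:
  E[X_{t+1} | ...] = (0.51) * (2) + (-0.288) * (-7) + (-0.053) * (5)
                   = 2.7710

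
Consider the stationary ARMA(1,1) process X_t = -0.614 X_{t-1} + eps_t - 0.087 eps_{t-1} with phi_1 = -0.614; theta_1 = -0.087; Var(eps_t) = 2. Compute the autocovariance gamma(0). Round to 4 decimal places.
\gamma(0) = 3.5775

Multiply the model equation by X_{t-k} and take expectations. With theta_0 = psi_0 = 1 and psi_j the MA(infinity) weights, this gives
  gamma(k) - sum_i phi_i gamma(k-i) = c_k,
  c_k = sigma^2 * sum_{j=k..q} theta_j psi_{j-k}   (c_k = 0 for k > q),
using gamma(-m) = gamma(m).
psi-weights needed (psi_j = theta_j + sum_i phi_i psi_{j-i}):
  psi_1 = theta_1 + phi_1 = -0.087 + (-0.614) = -0.701
Right-hand sides:
  c_0 = sigma^2 (1 + theta_1 psi_1) = 2 * (1 + (-0.087)(-0.701)) = 2 * 1.060987 = 2.121974
  c_1 = sigma^2 theta_1 = 2 * (-0.087) = -0.174
  c_2 = 0
Equations for k = 0 and k = 1 (AR order 1):
  gamma(0) = phi_1 gamma(1) + c_0
  gamma(1) = phi_1 gamma(0) + c_1
Substituting the second into the first: gamma(0) (1 - phi_1^2) = c_0 + phi_1 c_1, so
  gamma(0) = (c_0 + phi_1 c_1) / (1 - phi_1^2) = (2.121974 + (-0.614)(-0.174)) / (1 - (-0.614)^2) = 2.22881 / 0.623004 = 3.577521.
Therefore gamma(0) = 3.5775 (to 4 decimal places).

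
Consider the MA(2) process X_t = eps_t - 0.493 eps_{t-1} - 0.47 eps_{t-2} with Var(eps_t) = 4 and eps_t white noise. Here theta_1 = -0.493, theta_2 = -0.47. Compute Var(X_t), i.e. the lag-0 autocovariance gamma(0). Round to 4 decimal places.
\gamma(0) = 5.8558

For an MA(q) process X_t = eps_t + sum_i theta_i eps_{t-i} with
Var(eps_t) = sigma^2, the variance is
  gamma(0) = sigma^2 * (1 + sum_i theta_i^2).
  sum_i theta_i^2 = (-0.493)^2 + (-0.47)^2 = 0.243049 + 0.2209 = 0.463949.
  gamma(0) = 4 * (1 + 0.463949) = 4 * 1.463949 = 5.855796, which rounds to 5.8558.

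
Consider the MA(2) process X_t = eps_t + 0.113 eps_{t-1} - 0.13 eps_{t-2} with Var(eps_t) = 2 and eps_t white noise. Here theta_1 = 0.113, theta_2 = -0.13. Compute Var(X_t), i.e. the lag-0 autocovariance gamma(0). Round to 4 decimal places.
\gamma(0) = 2.0593

For an MA(q) process X_t = eps_t + sum_i theta_i eps_{t-i} with
Var(eps_t) = sigma^2, the variance is
  gamma(0) = sigma^2 * (1 + sum_i theta_i^2).
  sum_i theta_i^2 = (0.113)^2 + (-0.13)^2 = 0.012769 + 0.0169 = 0.029669.
  gamma(0) = 2 * (1 + 0.029669) = 2 * 1.029669 = 2.059338, which rounds to 2.0593.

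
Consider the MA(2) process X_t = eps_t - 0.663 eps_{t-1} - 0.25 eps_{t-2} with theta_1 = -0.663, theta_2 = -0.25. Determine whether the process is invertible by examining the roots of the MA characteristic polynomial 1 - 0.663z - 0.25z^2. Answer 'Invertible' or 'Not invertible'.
\text{Invertible}

The MA(q) characteristic polynomial is P(z) = 1 - 0.663z - 0.25z^2.
Invertibility requires all roots to lie outside the unit circle, i.e. |z| > 1 for every root.
Set 1 + (-0.663) z + (-0.25) z^2 = 0, i.e. a z^2 + b z + c = 0 with a = -0.25, b = -0.663, c = 1.
Discriminant D = b^2 - 4ac = (-0.663)^2 - 4*(-0.25)*1 = 0.439569 - (-1) = 1.439569.
D >= 0, so the roots are real: z = (-b +/- sqrt(D)) / (2a) = (0.663 +/- 1.19982) / (-0.5).
  z_1 = (0.663 + 1.19982) / (-0.5) = -3.7256,   |z_1| = 3.7256.
  z_2 = (0.663 - 1.19982) / (-0.5) = 1.0736,   |z_2| = 1.0736.
Moduli of all roots: 3.7256, 1.0736.
All moduli strictly greater than 1? Yes.
Verdict: Invertible.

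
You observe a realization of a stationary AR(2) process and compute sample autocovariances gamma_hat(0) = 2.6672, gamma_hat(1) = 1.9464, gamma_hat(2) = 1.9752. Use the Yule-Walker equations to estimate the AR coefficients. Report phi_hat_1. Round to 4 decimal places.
\hat\phi_{1} = 0.4050

The Yule-Walker equations for an AR(p) process read, in matrix form,
  Gamma_p phi = r_p,   with   (Gamma_p)_{ij} = gamma(|i - j|),
                       (r_p)_i = gamma(i),   i,j = 1..p.
Substitute the sample gammas (Toeplitz matrix and right-hand side of size 2):
  Gamma_p = [[2.6672, 1.9464], [1.9464, 2.6672]]
  r_p     = [1.9464, 1.9752]
Written out:
  2.6672 phi_1 + 1.9464 phi_2 = 1.9464
  1.9464 phi_1 + 2.6672 phi_2 = 1.9752
Solve by Cramer's rule:
  det = gamma(0)^2 - gamma(1)^2 = (2.6672)^2 - (1.9464)^2 = 7.11395584 - 3.78847296 = 3.32548288
  phi_hat_1 = [gamma(1) gamma(0) - gamma(1) gamma(2)] / det = [(1.9464)(2.6672) - (1.9464)(1.9752)] / 3.32548288 = 1.3469088 / 3.32548288 = 0.405
  phi_hat_2 = [gamma(0) gamma(2) - gamma(1)^2] / det = [(2.6672)(1.9752) - (1.9464)^2] / 3.32548288 = 1.47978048 / 3.32548288 = 0.445
So phi_hat = [0.4050, 0.4450].
Therefore phi_hat_1 = 0.4050.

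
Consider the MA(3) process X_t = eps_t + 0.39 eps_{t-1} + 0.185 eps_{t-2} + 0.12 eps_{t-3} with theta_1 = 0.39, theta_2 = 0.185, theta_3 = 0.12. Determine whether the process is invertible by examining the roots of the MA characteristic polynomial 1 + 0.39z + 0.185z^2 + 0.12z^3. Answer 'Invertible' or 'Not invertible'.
\text{Invertible}

The MA(q) characteristic polynomial is P(z) = 1 + 0.39z + 0.185z^2 + 0.12z^3.
Invertibility requires all roots to lie outside the unit circle, i.e. |z| > 1 for every root.
Degree 3: look for a simple real root z0 first, then factor out (1 - z/z0) and solve the remaining quadratic.
Testing z0 = -2: P(-2) = 1 + (0.39)(-2) + (0.185)(-2)^2 + (0.12)(-2)^3
  = 1 + (-0.78) + (0.74) + (-0.96) = 0.  So z_0 = -2 is a root, |z_0| = 2.
Divide out the factor (1 + 0.5 z) = (1 - z/z0) (since 1/z0 = -0.5):
  P(z) = (1 + 0.5 z)(1 + (-0.11) z + (0.24) z^2)
  [check: z-coef -0.11 - (-0.5) = 0.39; z^2-coef 0.24 - (-0.5)(-0.11) = 0.185; z^3-coef -(-0.5)(0.24) = 0.12.]
Remaining roots from the quadratic factor 1 + (-0.11) z + (0.24) z^2:
  Set 1 + (-0.11) z + (0.24) z^2 = 0, i.e. a z^2 + b z + c = 0 with a = 0.24, b = -0.11, c = 1.
  Discriminant D = b^2 - 4ac = (-0.11)^2 - 4*(0.24)*1 = 0.0121 - (0.96) = -0.9479.
  D < 0, so the roots are the complex-conjugate pair z = (-b +/- i sqrt(-D)) / (2a) = 0.2292 +/- 2.0283i.
  For a conjugate pair |z|^2 = z * conj(z) = (product of roots) = c/a = 1/(0.24) = 4.166667, so |z| = sqrt(4.166667) = 2.0412 for both roots.
Moduli of all roots: 2.0000, 2.0412, 2.0412.
All moduli strictly greater than 1? Yes.
Verdict: Invertible.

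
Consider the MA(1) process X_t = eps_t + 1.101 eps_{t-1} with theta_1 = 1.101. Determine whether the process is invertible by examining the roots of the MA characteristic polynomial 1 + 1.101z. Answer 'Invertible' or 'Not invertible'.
\text{Not invertible}

The MA(q) characteristic polynomial is P(z) = 1 + 1.101z.
Invertibility requires all roots to lie outside the unit circle, i.e. |z| > 1 for every root.
This is linear in z: 1 + (1.101) z = 0  =>  z = -1/(1.101) = -0.908265,  |z| = 0.908265.
Moduli of all roots: 0.9083.
All moduli strictly greater than 1? No.
Verdict: Not invertible.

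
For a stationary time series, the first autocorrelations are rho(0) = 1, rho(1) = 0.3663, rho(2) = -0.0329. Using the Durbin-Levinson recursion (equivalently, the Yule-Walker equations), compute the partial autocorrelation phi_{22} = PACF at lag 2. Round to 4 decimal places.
\phi_{22} = -0.1930

The PACF at lag k is phi_{kk}, the last component of the solution
to the Yule-Walker system G_k phi = r_k where
  (G_k)_{ij} = rho(|i - j|), (r_k)_i = rho(i), i,j = 1..k.
Equivalently, Durbin-Levinson gives phi_{kk} iteratively:
  phi_{11} = rho(1)
  phi_{kk} = [rho(k) - sum_{j=1..k-1} phi_{k-1,j} rho(k-j)]
            / [1 - sum_{j=1..k-1} phi_{k-1,j} rho(j)],
  phi_{k,j} = phi_{k-1,j} - phi_{kk} phi_{k-1,k-j},  j = 1..k-1.
Step k = 1:
  phi_11 = rho(1) = 0.3663.
Step k = 2:
  phi_22 = [rho(2) - phi_11 rho(1)] / [1 - phi_11 rho(1)] = [-0.0329 - (0.3663)(0.3663)] / [1 - (0.3663)(0.3663)]
         = -0.16707569 / 0.86582431 = -0.193.
Therefore phi_{22} = -0.1930.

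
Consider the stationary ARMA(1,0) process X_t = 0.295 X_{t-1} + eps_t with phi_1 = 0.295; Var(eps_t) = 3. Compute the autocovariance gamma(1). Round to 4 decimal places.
\gamma(1) = 0.9694

Multiply the model equation by X_{t-k} and take expectations. With theta_0 = psi_0 = 1 and psi_j the MA(infinity) weights, this gives
  gamma(k) - sum_i phi_i gamma(k-i) = c_k,
  c_k = sigma^2 * sum_{j=k..q} theta_j psi_{j-k}   (c_k = 0 for k > q),
using gamma(-m) = gamma(m).
Pure AR (q = 0): c_0 = sigma^2 = 3, c_k = 0 for k >= 1.
Equations for k = 0 and k = 1 (AR order 1):
  gamma(0) = phi_1 gamma(1) + c_0
  gamma(1) = phi_1 gamma(0) + c_1
Substituting the second into the first: gamma(0) (1 - phi_1^2) = c_0 + phi_1 c_1, so
  gamma(0) = c_0 / (1 - phi_1^2) = 3 / (1 - (0.295)^2) = 3 / 0.912975 = 3.285961.
  gamma(1) = phi_1 gamma(0) = (0.295)(3.285961) = 0.969358.
Therefore gamma(1) = 0.9694 (to 4 decimal places).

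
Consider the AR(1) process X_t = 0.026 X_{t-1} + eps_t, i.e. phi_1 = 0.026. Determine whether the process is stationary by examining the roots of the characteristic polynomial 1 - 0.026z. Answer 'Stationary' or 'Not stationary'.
\text{Stationary}

The AR(p) characteristic polynomial is P(z) = 1 - 0.026z.
Stationarity requires all roots to lie outside the unit circle, i.e. |z| > 1 for every root.
This is linear in z: 1 + (-0.026) z = 0  =>  z = -1/(-0.026) = 38.461538,  |z| = 38.461538.
Moduli of all roots: 38.4615.
All moduli strictly greater than 1? Yes.
Verdict: Stationary.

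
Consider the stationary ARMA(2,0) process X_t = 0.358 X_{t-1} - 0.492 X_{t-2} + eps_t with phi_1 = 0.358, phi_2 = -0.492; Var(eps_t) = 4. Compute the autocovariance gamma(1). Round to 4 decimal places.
\gamma(1) = 1.3437

Multiply the model equation by X_{t-k} and take expectations. With theta_0 = psi_0 = 1 and psi_j the MA(infinity) weights, this gives
  gamma(k) - sum_i phi_i gamma(k-i) = c_k,
  c_k = sigma^2 * sum_{j=k..q} theta_j psi_{j-k}   (c_k = 0 for k > q),
using gamma(-m) = gamma(m).
Pure AR (q = 0): c_0 = sigma^2 = 4, c_k = 0 for k >= 1.
Equations for k = 0, 1, 2 (AR order 2, c_2 = 0):
  (E0) gamma(0) = phi_1 gamma(1) + phi_2 gamma(2) + c_0
  (E1) gamma(1) = phi_1 gamma(0) + phi_2 gamma(1) + c_1
  (E2) gamma(2) = phi_1 gamma(1) + phi_2 gamma(0)
From (E1): gamma(1) = A gamma(0) + B with
  A = phi_1 / (1 - phi_2) = 0.358 / 1.492 = 0.239946,   B = c_1 / (1 - phi_2) = 0 / 1.492 = 0.
Insert (E2) into (E0): gamma(0) (1 - phi_2^2) = phi_1 (1 + phi_2) gamma(1) + c_0.
  phi_1 (1 + phi_2) = (0.358)(0.508) = 0.181864,   1 - phi_2^2 = 0.757936.
Replace gamma(1) by A gamma(0) + B and collect gamma(0):
  gamma(0) [0.757936 - (0.181864)(0.239946)] = c_0 = 4
  gamma(0) * 0.714298 = 4
  gamma(0) = 4 / 0.714298 = 5.599901.
  gamma(1) = A gamma(0) = (0.239946)(5.599901) = 1.343676.
Therefore gamma(1) = 1.3437 (to 4 decimal places).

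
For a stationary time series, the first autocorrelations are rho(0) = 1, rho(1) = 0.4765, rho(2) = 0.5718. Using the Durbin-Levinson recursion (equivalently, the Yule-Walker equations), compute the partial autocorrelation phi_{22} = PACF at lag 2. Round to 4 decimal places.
\phi_{22} = 0.4460

The PACF at lag k is phi_{kk}, the last component of the solution
to the Yule-Walker system G_k phi = r_k where
  (G_k)_{ij} = rho(|i - j|), (r_k)_i = rho(i), i,j = 1..k.
Equivalently, Durbin-Levinson gives phi_{kk} iteratively:
  phi_{11} = rho(1)
  phi_{kk} = [rho(k) - sum_{j=1..k-1} phi_{k-1,j} rho(k-j)]
            / [1 - sum_{j=1..k-1} phi_{k-1,j} rho(j)],
  phi_{k,j} = phi_{k-1,j} - phi_{kk} phi_{k-1,k-j},  j = 1..k-1.
Step k = 1:
  phi_11 = rho(1) = 0.4765.
Step k = 2:
  phi_22 = [rho(2) - phi_11 rho(1)] / [1 - phi_11 rho(1)] = [0.5718 - (0.4765)(0.4765)] / [1 - (0.4765)(0.4765)]
         = 0.34474775 / 0.77294775 = 0.446.
Therefore phi_{22} = 0.4460.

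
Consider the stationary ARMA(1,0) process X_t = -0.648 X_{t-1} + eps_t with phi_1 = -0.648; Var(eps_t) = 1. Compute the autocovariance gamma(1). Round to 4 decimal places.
\gamma(1) = -1.1171

Multiply the model equation by X_{t-k} and take expectations. With theta_0 = psi_0 = 1 and psi_j the MA(infinity) weights, this gives
  gamma(k) - sum_i phi_i gamma(k-i) = c_k,
  c_k = sigma^2 * sum_{j=k..q} theta_j psi_{j-k}   (c_k = 0 for k > q),
using gamma(-m) = gamma(m).
Pure AR (q = 0): c_0 = sigma^2 = 1, c_k = 0 for k >= 1.
Equations for k = 0 and k = 1 (AR order 1):
  gamma(0) = phi_1 gamma(1) + c_0
  gamma(1) = phi_1 gamma(0) + c_1
Substituting the second into the first: gamma(0) (1 - phi_1^2) = c_0 + phi_1 c_1, so
  gamma(0) = c_0 / (1 - phi_1^2) = 1 / (1 - (-0.648)^2) = 1 / 0.580096 = 1.723853.
  gamma(1) = phi_1 gamma(0) = (-0.648)(1.723853) = -1.117056.
Therefore gamma(1) = -1.1171 (to 4 decimal places).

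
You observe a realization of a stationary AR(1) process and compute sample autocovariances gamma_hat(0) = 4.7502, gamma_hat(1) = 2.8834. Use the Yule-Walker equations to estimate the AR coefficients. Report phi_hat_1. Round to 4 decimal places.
\hat\phi_{1} = 0.6070

The Yule-Walker equations for an AR(p) process read, in matrix form,
  Gamma_p phi = r_p,   with   (Gamma_p)_{ij} = gamma(|i - j|),
                       (r_p)_i = gamma(i),   i,j = 1..p.
Substitute the sample gammas (Toeplitz matrix and right-hand side of size 1):
  Gamma_p = [[4.7502]]
  r_p     = [2.8834]
With p = 1 this is the single equation gamma(0) phi_1 = gamma(1):
  phi_hat_1 = gamma(1) / gamma(0) = 2.8834 / 4.7502 = 0.6070.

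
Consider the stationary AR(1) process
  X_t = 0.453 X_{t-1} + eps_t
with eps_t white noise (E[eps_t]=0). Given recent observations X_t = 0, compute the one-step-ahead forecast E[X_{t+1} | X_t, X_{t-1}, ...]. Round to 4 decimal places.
E[X_{t+1} \mid \mathcal F_t] = 0.0000

For an AR(p) model X_t = c + sum_i phi_i X_{t-i} + eps_t, the
one-step-ahead conditional mean is
  E[X_{t+1} | X_t, ...] = c + sum_i phi_i X_{t+1-i}.
Substitute known values:
  E[X_{t+1} | ...] = (0.453) * (0)
                   = 0.0000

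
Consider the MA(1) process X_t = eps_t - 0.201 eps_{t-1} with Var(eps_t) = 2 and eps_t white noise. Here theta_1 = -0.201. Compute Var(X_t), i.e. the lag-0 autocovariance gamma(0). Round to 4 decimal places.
\gamma(0) = 2.0808

For an MA(q) process X_t = eps_t + sum_i theta_i eps_{t-i} with
Var(eps_t) = sigma^2, the variance is
  gamma(0) = sigma^2 * (1 + sum_i theta_i^2).
  sum_i theta_i^2 = (-0.201)^2 = 0.040401.
  gamma(0) = 2 * (1 + 0.040401) = 2 * 1.040401 = 2.080802, which rounds to 2.0808.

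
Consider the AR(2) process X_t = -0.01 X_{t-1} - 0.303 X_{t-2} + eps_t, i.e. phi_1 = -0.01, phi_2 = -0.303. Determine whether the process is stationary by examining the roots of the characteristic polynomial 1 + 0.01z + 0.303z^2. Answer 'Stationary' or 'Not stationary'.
\text{Stationary}

The AR(p) characteristic polynomial is P(z) = 1 + 0.01z + 0.303z^2.
Stationarity requires all roots to lie outside the unit circle, i.e. |z| > 1 for every root.
Set 1 + (0.01) z + (0.303) z^2 = 0, i.e. a z^2 + b z + c = 0 with a = 0.303, b = 0.01, c = 1.
Discriminant D = b^2 - 4ac = (0.01)^2 - 4*(0.303)*1 = 0.0001 - (1.212) = -1.2119.
D < 0, so the roots are the complex-conjugate pair z = (-b +/- i sqrt(-D)) / (2a) = -0.0165 +/- 1.8166i.
For a conjugate pair |z|^2 = z * conj(z) = (product of roots) = c/a = 1/(0.303) = 3.30033, so |z| = sqrt(3.30033) = 1.8167 for both roots.
Moduli of all roots: 1.8167, 1.8167.
All moduli strictly greater than 1? Yes.
Verdict: Stationary.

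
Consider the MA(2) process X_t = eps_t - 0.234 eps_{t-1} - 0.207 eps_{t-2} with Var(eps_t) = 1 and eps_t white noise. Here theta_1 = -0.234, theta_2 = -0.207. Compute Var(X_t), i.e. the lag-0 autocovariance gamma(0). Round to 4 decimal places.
\gamma(0) = 1.0976

For an MA(q) process X_t = eps_t + sum_i theta_i eps_{t-i} with
Var(eps_t) = sigma^2, the variance is
  gamma(0) = sigma^2 * (1 + sum_i theta_i^2).
  sum_i theta_i^2 = (-0.234)^2 + (-0.207)^2 = 0.054756 + 0.042849 = 0.097605.
  gamma(0) = 1 * (1 + 0.097605) = 1 * 1.097605 = 1.097605, which rounds to 1.0976.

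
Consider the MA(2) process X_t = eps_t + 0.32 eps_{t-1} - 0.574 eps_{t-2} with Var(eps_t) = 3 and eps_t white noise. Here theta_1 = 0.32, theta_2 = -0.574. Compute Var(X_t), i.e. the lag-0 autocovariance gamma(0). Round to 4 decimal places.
\gamma(0) = 4.2956

For an MA(q) process X_t = eps_t + sum_i theta_i eps_{t-i} with
Var(eps_t) = sigma^2, the variance is
  gamma(0) = sigma^2 * (1 + sum_i theta_i^2).
  sum_i theta_i^2 = (0.32)^2 + (-0.574)^2 = 0.1024 + 0.329476 = 0.431876.
  gamma(0) = 3 * (1 + 0.431876) = 3 * 1.431876 = 4.295628, which rounds to 4.2956.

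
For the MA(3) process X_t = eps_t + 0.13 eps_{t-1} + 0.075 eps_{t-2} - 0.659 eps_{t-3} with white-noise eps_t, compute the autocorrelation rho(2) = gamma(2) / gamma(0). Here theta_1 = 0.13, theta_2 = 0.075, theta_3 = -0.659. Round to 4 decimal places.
\rho(2) = -0.0073

For an MA(q) process with theta_0 = 1, the autocovariance is
  gamma(k) = sigma^2 * sum_{i=0..q-k} theta_i * theta_{i+k},
and rho(k) = gamma(k) / gamma(0). Sigma^2 cancels.
  numerator   = (1)*(0.075) + (0.13)*(-0.659) = -0.01067.
  denominator = (1)^2 + (0.13)^2 + (0.075)^2 + (-0.659)^2 = 1.456806.
  rho(2) = -0.01067 / 1.456806 = -0.0073.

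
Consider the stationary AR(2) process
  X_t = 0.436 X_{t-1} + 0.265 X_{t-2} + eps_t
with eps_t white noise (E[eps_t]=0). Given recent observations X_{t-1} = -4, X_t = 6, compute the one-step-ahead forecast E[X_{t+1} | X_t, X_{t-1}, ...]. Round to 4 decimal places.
E[X_{t+1} \mid \mathcal F_t] = 1.5560

For an AR(p) model X_t = c + sum_i phi_i X_{t-i} + eps_t, the
one-step-ahead conditional mean is
  E[X_{t+1} | X_t, ...] = c + sum_i phi_i X_{t+1-i}.
Substitute known values:
  E[X_{t+1} | ...] = (0.436) * (6) + (0.265) * (-4)
                   = 1.5560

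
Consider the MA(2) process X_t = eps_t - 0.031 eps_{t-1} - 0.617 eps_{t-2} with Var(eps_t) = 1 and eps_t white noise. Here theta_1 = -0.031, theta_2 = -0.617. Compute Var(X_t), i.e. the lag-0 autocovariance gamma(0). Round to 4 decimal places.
\gamma(0) = 1.3817

For an MA(q) process X_t = eps_t + sum_i theta_i eps_{t-i} with
Var(eps_t) = sigma^2, the variance is
  gamma(0) = sigma^2 * (1 + sum_i theta_i^2).
  sum_i theta_i^2 = (-0.031)^2 + (-0.617)^2 = 0.000961 + 0.380689 = 0.38165.
  gamma(0) = 1 * (1 + 0.38165) = 1 * 1.38165 = 1.38165, which rounds to 1.3817.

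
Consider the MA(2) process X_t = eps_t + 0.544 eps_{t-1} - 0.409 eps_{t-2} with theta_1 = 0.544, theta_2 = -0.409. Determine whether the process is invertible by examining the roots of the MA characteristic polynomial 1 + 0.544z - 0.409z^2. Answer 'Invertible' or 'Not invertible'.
\text{Invertible}

The MA(q) characteristic polynomial is P(z) = 1 + 0.544z - 0.409z^2.
Invertibility requires all roots to lie outside the unit circle, i.e. |z| > 1 for every root.
Set 1 + (0.544) z + (-0.409) z^2 = 0, i.e. a z^2 + b z + c = 0 with a = -0.409, b = 0.544, c = 1.
Discriminant D = b^2 - 4ac = (0.544)^2 - 4*(-0.409)*1 = 0.295936 - (-1.636) = 1.931936.
D >= 0, so the roots are real: z = (-b +/- sqrt(D)) / (2a) = (-0.544 +/- 1.389941) / (-0.818).
  z_1 = (-0.544 + 1.389941) / (-0.818) = -1.0342,   |z_1| = 1.0342.
  z_2 = (-0.544 - 1.389941) / (-0.818) = 2.3642,   |z_2| = 2.3642.
Moduli of all roots: 1.0342, 2.3642.
All moduli strictly greater than 1? Yes.
Verdict: Invertible.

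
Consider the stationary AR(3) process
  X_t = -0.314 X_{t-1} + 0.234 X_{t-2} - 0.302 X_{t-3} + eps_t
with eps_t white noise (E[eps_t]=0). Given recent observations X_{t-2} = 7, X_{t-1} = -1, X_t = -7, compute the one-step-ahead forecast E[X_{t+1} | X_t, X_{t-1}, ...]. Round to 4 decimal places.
E[X_{t+1} \mid \mathcal F_t] = -0.1500

For an AR(p) model X_t = c + sum_i phi_i X_{t-i} + eps_t, the
one-step-ahead conditional mean is
  E[X_{t+1} | X_t, ...] = c + sum_i phi_i X_{t+1-i}.
Substitute known values:
  E[X_{t+1} | ...] = (-0.314) * (-7) + (0.234) * (-1) + (-0.302) * (7)
                   = -0.1500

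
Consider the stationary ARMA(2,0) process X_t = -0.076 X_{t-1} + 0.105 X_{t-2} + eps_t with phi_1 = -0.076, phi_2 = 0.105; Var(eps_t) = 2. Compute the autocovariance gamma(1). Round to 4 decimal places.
\gamma(1) = -0.1730

Multiply the model equation by X_{t-k} and take expectations. With theta_0 = psi_0 = 1 and psi_j the MA(infinity) weights, this gives
  gamma(k) - sum_i phi_i gamma(k-i) = c_k,
  c_k = sigma^2 * sum_{j=k..q} theta_j psi_{j-k}   (c_k = 0 for k > q),
using gamma(-m) = gamma(m).
Pure AR (q = 0): c_0 = sigma^2 = 2, c_k = 0 for k >= 1.
Equations for k = 0, 1, 2 (AR order 2, c_2 = 0):
  (E0) gamma(0) = phi_1 gamma(1) + phi_2 gamma(2) + c_0
  (E1) gamma(1) = phi_1 gamma(0) + phi_2 gamma(1) + c_1
  (E2) gamma(2) = phi_1 gamma(1) + phi_2 gamma(0)
From (E1): gamma(1) = A gamma(0) + B with
  A = phi_1 / (1 - phi_2) = -0.076 / 0.895 = -0.084916,   B = c_1 / (1 - phi_2) = 0 / 0.895 = 0.
Insert (E2) into (E0): gamma(0) (1 - phi_2^2) = phi_1 (1 + phi_2) gamma(1) + c_0.
  phi_1 (1 + phi_2) = (-0.076)(1.105) = -0.08398,   1 - phi_2^2 = 0.988975.
Replace gamma(1) by A gamma(0) + B and collect gamma(0):
  gamma(0) [0.988975 - (-0.08398)(-0.084916)] = c_0 = 2
  gamma(0) * 0.981844 = 2
  gamma(0) = 2 / 0.981844 = 2.036984.
  gamma(1) = A gamma(0) = (-0.084916)(2.036984) = -0.172973.
Therefore gamma(1) = -0.1730 (to 4 decimal places).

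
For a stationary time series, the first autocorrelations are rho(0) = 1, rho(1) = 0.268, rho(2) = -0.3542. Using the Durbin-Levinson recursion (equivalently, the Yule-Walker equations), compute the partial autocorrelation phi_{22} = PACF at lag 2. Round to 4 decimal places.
\phi_{22} = -0.4590

The PACF at lag k is phi_{kk}, the last component of the solution
to the Yule-Walker system G_k phi = r_k where
  (G_k)_{ij} = rho(|i - j|), (r_k)_i = rho(i), i,j = 1..k.
Equivalently, Durbin-Levinson gives phi_{kk} iteratively:
  phi_{11} = rho(1)
  phi_{kk} = [rho(k) - sum_{j=1..k-1} phi_{k-1,j} rho(k-j)]
            / [1 - sum_{j=1..k-1} phi_{k-1,j} rho(j)],
  phi_{k,j} = phi_{k-1,j} - phi_{kk} phi_{k-1,k-j},  j = 1..k-1.
Step k = 1:
  phi_11 = rho(1) = 0.268.
Step k = 2:
  phi_22 = [rho(2) - phi_11 rho(1)] / [1 - phi_11 rho(1)] = [-0.3542 - (0.268)(0.268)] / [1 - (0.268)(0.268)]
         = -0.426024 / 0.928176 = -0.459.
Therefore phi_{22} = -0.4590.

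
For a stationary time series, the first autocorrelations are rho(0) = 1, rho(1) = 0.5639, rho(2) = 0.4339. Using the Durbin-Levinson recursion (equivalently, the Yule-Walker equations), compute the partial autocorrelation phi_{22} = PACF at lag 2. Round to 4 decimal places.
\phi_{22} = 0.1700

The PACF at lag k is phi_{kk}, the last component of the solution
to the Yule-Walker system G_k phi = r_k where
  (G_k)_{ij} = rho(|i - j|), (r_k)_i = rho(i), i,j = 1..k.
Equivalently, Durbin-Levinson gives phi_{kk} iteratively:
  phi_{11} = rho(1)
  phi_{kk} = [rho(k) - sum_{j=1..k-1} phi_{k-1,j} rho(k-j)]
            / [1 - sum_{j=1..k-1} phi_{k-1,j} rho(j)],
  phi_{k,j} = phi_{k-1,j} - phi_{kk} phi_{k-1,k-j},  j = 1..k-1.
Step k = 1:
  phi_11 = rho(1) = 0.5639.
Step k = 2:
  phi_22 = [rho(2) - phi_11 rho(1)] / [1 - phi_11 rho(1)] = [0.4339 - (0.5639)(0.5639)] / [1 - (0.5639)(0.5639)]
         = 0.11591679 / 0.68201679 = 0.17.
Therefore phi_{22} = 0.1700.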